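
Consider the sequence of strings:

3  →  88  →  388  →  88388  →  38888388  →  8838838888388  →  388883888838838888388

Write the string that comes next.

Each term (from the third on) is the two preceding terms concatenated in order: term 3 = 3·88 = 388.
Continuing: 8838838888388 · 388883888838838888388 gives term 8.

8838838888388388883888838838888388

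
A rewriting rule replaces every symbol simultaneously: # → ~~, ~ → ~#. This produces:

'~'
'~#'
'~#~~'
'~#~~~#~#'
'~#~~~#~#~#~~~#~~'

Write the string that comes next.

~#~~~#~#~#~~~#~~~#~~~#~#~#~~~#~#

Replace each of the 16 characters of ~#~~~#~#~#~~~#~~ in place — ~# ~~ ~# ~# ~# ~~ ~# ~~ ~# ~~ ~# ~# ~# ~~ ~# ~# — and concatenate.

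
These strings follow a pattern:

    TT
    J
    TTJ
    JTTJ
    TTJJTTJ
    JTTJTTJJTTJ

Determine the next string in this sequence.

This is a Fibonacci-style word recurrence s(k) = s(k−2)·s(k−1): e.g. TT·J = TTJ.
Continuing: TTJJTTJ · JTTJTTJJTTJ gives term 7.

TTJJTTJJTTJTTJJTTJ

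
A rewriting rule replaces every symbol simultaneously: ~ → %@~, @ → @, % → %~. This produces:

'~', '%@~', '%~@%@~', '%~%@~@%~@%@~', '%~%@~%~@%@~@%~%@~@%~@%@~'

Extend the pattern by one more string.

Rewriting the 24 symbols of %~%@~%~@%@~@%~%@~@%~@%@~ one by one yields %~ %@~ %~ @ %@~ %~ %@~ @ %~ @ %@~ @ %~ %@~ %~ @ %@~ @ %~ %@~ @ %~ @ %@~; concatenated:

%~%@~%~@%@~%~%@~@%~@%@~@%~%@~%~@%@~@%~%@~@%~@%@~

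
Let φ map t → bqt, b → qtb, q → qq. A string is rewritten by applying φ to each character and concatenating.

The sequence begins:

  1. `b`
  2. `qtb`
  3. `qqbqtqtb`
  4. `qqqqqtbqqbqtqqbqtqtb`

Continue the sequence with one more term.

qqqqqqqqqqbqtqtbqqqqqtbqqbqtqqqqqtbqqbqtqqbqtqtb

Applying the rule to each of the 20 symbols of qqqqqtbqqbqtqqbqtqtb gives the pieces qq qq qq qq qq bqt qtb qq qq qtb qq bqt qq qq qtb qq bqt qq bqt qtb, which concatenate to the answer.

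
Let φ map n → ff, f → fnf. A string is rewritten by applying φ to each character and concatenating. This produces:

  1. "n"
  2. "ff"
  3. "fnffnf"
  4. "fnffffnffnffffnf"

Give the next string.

fnffffnffnffnffnffffnffnffffnffnffnffnffffnf

Applying the rule to each of the 16 symbols of fnffffnffnffffnf gives the pieces fnf ff fnf fnf fnf fnf ff fnf fnf ff fnf fnf fnf fnf ff fnf, which concatenate to the answer.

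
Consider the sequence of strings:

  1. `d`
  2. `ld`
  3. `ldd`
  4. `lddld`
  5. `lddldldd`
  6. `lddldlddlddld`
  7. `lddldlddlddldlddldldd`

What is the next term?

lddldlddlddldlddldlddlddldlddlddld

This is a Fibonacci-style word recurrence s(k) = s(k−1)·s(k−2): e.g. ld·d = ldd.
The next term joins lddldlddlddldlddldldd and lddldlddlddld.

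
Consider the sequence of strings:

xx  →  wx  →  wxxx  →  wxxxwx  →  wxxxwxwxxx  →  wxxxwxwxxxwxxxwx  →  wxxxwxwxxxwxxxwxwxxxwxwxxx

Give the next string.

This is a Fibonacci-style word recurrence s(k) = s(k−1)·s(k−2): e.g. wx·xx = wxxx.
So term 8 is wxxxwxwxxxwxxxwxwxxxwxwxxx·wxxxwxwxxxwxxxwx.

wxxxwxwxxxwxxxwxwxxxwxwxxxwxxxwxwxxxwxxxwx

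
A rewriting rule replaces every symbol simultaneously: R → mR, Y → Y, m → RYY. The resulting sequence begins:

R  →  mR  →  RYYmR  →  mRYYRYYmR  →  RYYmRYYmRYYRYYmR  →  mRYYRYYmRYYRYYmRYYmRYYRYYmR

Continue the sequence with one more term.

Applying the rule to each of the 27 symbols of mRYYRYYmRYYRYYmRYYmRYYRYYmR gives the pieces RYY mR Y Y mR Y Y RYY mR Y Y mR Y Y RYY mR Y Y RYY mR Y Y mR Y Y RYY mR, which concatenate to the answer.

RYYmRYYmRYYRYYmRYYmRYYRYYmRYYRYYmRYYmRYYRYYmR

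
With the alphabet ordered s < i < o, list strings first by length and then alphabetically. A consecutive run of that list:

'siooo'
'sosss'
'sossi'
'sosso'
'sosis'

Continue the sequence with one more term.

Treat sosis as a base-3 numeral over the given alphabet and add one, carrying through any trailing o's.

sosii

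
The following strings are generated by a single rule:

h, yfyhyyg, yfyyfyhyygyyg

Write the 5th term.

yfyyfyyfyyfyhyygyygyygyyg

Each term wraps the previous one in yfy on the left and yyg on the right.
From yfyyfyhyygyyg, 2 further steps: yfyyfyhyygyyg → yfyyfyyfyhyygyygyyg → (answer).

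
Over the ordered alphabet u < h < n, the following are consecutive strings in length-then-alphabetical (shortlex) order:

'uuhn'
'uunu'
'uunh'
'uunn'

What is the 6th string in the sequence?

Advancing 2 positions from uunn through uunn → uhuu reaches term 6.

uhuh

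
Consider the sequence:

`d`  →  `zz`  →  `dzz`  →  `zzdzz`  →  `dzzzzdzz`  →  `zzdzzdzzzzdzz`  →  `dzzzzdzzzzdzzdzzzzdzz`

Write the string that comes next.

From term 3 onward, concatenate the second-to-last term with the last: d·zz = dzz, zz·dzz = zzdzz, …
The next term joins zzdzzdzzzzdzz and dzzzzdzzzzdzzdzzzzdzz.

zzdzzdzzzzdzzdzzzzdzzzzdzzdzzzzdzz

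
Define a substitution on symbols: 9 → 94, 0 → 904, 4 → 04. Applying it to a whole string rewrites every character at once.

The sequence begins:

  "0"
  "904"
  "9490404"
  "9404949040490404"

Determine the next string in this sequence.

φ(9404949040490404) expands symbol-by-symbol to 94 04 904 04 94 04 94 904 04 904 04 94 904 04 904 04; joining the 16 pieces gives the next term.

9404904049404949040490404949040490404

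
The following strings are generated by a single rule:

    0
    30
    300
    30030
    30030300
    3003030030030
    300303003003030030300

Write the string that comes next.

From term 3 onward, concatenate the last term with the second-to-last: 30·0 = 300, 300·30 = 30030, …
So term 8 is 300303003003030030300·3003030030030.

3003030030030300303003003030030030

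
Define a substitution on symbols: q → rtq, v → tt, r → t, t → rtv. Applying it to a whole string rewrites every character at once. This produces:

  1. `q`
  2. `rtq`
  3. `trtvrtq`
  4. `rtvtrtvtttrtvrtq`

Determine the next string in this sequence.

Replace each of the 16 characters of rtvtrtvtttrtvrtq in place — t rtv tt rtv t rtv tt rtv rtv rtv t rtv tt t rtv rtq — and concatenate.

trtvttrtvtrtvttrtvrtvrtvtrtvtttrtvrtq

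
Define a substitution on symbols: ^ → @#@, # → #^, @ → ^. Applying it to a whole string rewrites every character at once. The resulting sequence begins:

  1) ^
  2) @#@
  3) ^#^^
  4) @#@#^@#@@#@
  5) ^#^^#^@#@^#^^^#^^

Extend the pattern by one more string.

φ(^#^^#^@#@^#^^^#^^) expands symbol-by-symbol to @#@ #^ @#@ @#@ #^ @#@ ^ #^ ^ @#@ #^ @#@ @#@ @#@ #^ @#@ @#@; joining the 17 pieces gives the next term.

@#@#^@#@@#@#^@#@^#^^@#@#^@#@@#@@#@#^@#@@#@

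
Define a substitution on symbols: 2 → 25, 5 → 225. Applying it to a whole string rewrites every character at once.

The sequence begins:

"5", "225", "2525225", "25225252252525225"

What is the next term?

Applying the rule to each of the 17 symbols of 25225252252525225 gives the pieces 25 225 25 25 225 25 225 25 25 225 25 225 25 225 25 25 225, which concatenate to the answer.

25225252522525225252522525225252252525225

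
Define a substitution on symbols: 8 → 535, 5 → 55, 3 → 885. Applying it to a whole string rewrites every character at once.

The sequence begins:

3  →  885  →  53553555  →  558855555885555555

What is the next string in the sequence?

5555535535555555555553553555555555555555

φ(558855555885555555) expands symbol-by-symbol to 55 55 535 535 55 55 55 55 55 535 535 55 55 55 55 55 55 55; joining the 18 pieces gives the next term.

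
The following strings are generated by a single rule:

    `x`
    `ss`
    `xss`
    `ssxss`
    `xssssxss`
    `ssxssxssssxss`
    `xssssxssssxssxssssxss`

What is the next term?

This is a Fibonacci-style word recurrence s(k) = s(k−2)·s(k−1): e.g. x·ss = xss.
So term 8 is ssxssxssssxss·xssssxssssxssxssssxss.

ssxssxssssxssxssssxssssxssxssssxss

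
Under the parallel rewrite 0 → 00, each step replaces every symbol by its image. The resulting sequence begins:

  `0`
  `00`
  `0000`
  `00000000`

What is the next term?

0000000000000000

Rewriting each symbol of 00000000: 0→00, 0→00, 0→00, 0→00, 0→00, 0→00, 0→00, 0→00, which concatenates to 00 00 00 00 00 00 00 00.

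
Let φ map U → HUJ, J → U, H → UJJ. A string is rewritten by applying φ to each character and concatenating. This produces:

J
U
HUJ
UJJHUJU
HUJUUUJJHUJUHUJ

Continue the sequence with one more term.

φ(HUJUUUJJHUJUHUJ) expands symbol-by-symbol to UJJ HUJ U HUJ HUJ HUJ U U UJJ HUJ U HUJ UJJ HUJ U; joining the 15 pieces gives the next term.

UJJHUJUHUJHUJHUJUUUJJHUJUHUJUJJHUJU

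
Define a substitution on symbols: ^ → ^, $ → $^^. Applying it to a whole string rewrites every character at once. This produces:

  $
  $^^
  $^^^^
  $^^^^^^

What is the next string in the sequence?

$^^^^^^^^

Rewriting each symbol of $^^^^^^: $→$^^, ^→^, ^→^, ^→^, ^→^, ^→^, ^→^, which concatenates to $^^ ^ ^ ^ ^ ^ ^.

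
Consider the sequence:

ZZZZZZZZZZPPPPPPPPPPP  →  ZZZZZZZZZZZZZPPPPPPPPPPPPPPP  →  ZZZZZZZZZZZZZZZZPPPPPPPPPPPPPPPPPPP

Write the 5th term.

Reading off run lengths: Z runs 10, 13, 16; P runs 11, 15, 19 — each is linear in n, where the shown terms are n = 3, 4, 5.
At n = 7 the blocks have lengths 22, 27.

ZZZZZZZZZZZZZZZZZZZZZZPPPPPPPPPPPPPPPPPPPPPPPPPPP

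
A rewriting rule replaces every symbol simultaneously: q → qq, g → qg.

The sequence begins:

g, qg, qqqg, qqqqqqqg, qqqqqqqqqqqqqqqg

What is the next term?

qqqqqqqqqqqqqqqqqqqqqqqqqqqqqqqg

φ(qqqqqqqqqqqqqqqg) expands symbol-by-symbol to qq qq qq qq qq qq qq qq qq qq qq qq qq qq qq qg; joining the 16 pieces gives the next term.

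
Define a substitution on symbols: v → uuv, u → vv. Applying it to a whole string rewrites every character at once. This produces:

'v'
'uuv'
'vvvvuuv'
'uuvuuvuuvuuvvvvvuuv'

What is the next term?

φ(uuvuuvuuvuuvvvvvuuv) expands symbol-by-symbol to vv vv uuv vv vv uuv vv vv uuv vv vv uuv uuv uuv uuv uuv vv vv uuv; joining the 19 pieces gives the next term.

vvvvuuvvvvvuuvvvvvuuvvvvvuuvuuvuuvuuvuuvvvvvuuv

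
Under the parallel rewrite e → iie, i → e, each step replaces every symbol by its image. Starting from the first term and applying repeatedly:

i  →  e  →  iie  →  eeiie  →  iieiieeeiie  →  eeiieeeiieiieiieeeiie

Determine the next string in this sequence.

Rewriting the 21 symbols of eeiieeeiieiieiieeeiie one by one yields iie iie e e iie iie iie e e iie e e iie e e iie iie iie e e iie; concatenated:

iieiieeeiieiieiieeeiieeeiieeeiieiieiieeeiie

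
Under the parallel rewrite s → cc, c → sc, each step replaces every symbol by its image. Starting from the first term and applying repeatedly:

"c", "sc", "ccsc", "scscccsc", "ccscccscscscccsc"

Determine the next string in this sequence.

Rewriting the 16 symbols of ccscccscscscccsc one by one yields sc sc cc sc sc sc cc sc cc sc cc sc sc sc cc sc; concatenated:

scscccscscscccscccscccscscscccsc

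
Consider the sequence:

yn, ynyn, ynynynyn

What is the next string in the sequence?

Every step duplicates the string.
One more doubling of ynynynyn gives the answer.

ynynynynynynynyn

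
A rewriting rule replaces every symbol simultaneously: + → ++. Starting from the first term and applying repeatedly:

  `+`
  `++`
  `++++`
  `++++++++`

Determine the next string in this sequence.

++++++++++++++++

Expanding ++++++++: +→++, +→++, +→++, +→++, +→++, +→++, +→++, +→++. Concatenated: ++ ++ ++ ++ ++ ++ ++ ++.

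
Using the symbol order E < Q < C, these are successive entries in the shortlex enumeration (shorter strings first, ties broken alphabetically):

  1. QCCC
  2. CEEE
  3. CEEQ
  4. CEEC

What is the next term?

CEQE

Find the rightmost character of CEEC below C, bump it to the next letter, and reset everything to its right to E.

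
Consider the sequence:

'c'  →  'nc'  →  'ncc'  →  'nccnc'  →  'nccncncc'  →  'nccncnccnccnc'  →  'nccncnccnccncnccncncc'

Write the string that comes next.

nccncnccnccncnccncnccnccncnccnccnc

From term 3 onward, concatenate the last term with the second-to-last: nc·c = ncc, ncc·nc = nccnc, …
So term 8 is nccncnccnccncnccncncc·nccncnccnccnc.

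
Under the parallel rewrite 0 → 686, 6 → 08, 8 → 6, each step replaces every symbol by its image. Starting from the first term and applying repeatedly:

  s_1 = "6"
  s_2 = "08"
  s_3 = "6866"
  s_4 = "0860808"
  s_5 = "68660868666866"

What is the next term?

Rewriting the 14 symbols of 68660868666866 one by one yields 08 6 08 08 686 6 08 6 08 08 08 6 08 08; concatenated:

0860808686608608080860808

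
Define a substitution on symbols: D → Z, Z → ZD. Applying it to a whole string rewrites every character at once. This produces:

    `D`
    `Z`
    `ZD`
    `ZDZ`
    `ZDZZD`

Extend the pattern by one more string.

ZDZZDZDZ

Expanding ZDZZD: Z→ZD, D→Z, Z→ZD, Z→ZD, D→Z. Concatenated: ZD Z ZD ZD Z.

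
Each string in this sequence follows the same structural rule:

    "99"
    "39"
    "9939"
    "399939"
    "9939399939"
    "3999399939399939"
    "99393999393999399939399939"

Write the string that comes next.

Each term (from the third on) is the two preceding terms concatenated in order: term 3 = 99·39 = 9939.
The next term joins 3999399939399939 and 99393999393999399939399939.

399939993939993999393999393999399939399939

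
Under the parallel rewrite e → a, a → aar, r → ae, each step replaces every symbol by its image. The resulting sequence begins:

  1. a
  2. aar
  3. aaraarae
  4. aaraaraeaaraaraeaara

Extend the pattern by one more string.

Replace each of the 20 characters of aaraaraeaaraaraeaara in place — aar aar ae aar aar ae aar a aar aar ae aar aar ae aar a aar aar ae aar — and concatenate.

aaraaraeaaraaraeaaraaaraaraeaaraaraeaaraaaraaraeaar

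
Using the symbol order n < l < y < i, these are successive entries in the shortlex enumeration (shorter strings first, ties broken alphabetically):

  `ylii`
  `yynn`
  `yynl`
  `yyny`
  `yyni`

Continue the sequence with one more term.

Treat yyni as a base-4 numeral over the given alphabet and add one, carrying through any trailing i's.

yyln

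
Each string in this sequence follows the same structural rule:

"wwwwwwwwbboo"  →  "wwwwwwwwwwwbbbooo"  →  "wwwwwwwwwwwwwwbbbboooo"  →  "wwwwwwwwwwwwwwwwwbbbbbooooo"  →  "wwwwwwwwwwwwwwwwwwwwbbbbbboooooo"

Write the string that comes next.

wwwwwwwwwwwwwwwwwwwwwwwbbbbbbbooooooo

Each string has the form w^{3n+2} b^{n} o^{n}, where the shown terms are n = 2, 3, 4, 5, 6.
For the next term, n = 7, so the run lengths are 23, 7, 7.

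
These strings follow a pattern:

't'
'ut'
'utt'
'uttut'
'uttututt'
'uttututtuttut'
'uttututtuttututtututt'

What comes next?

Each term (from the third on) is the previous term followed by the one before it: term 3 = ut·t = utt.
Continuing: uttututtuttututtututt · uttututtuttut gives term 8.

uttututtuttututtututtuttututtuttut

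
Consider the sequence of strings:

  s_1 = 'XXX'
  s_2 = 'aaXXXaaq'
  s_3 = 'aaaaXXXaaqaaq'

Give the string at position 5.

Every step adds aa to the front and aaq to the end of the previous string.
From aaaaXXXaaqaaq, 2 further steps: aaaaXXXaaqaaq → aaaaaaXXXaaqaaqaaq → (answer).

aaaaaaaaXXXaaqaaqaaqaaq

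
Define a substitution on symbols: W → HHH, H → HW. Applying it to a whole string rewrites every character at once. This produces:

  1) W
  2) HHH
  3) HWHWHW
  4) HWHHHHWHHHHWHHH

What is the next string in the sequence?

HWHHHHWHWHWHWHHHHWHWHWHWHHHHWHWHW

Applying the rule to each of the 15 symbols of HWHHHHWHHHHWHHH gives the pieces HW HHH HW HW HW HW HHH HW HW HW HW HHH HW HW HW, which concatenate to the answer.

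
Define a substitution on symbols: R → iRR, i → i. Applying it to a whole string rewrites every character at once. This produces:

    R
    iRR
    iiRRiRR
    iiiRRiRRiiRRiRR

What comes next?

φ(iiiRRiRRiiRRiRR) expands symbol-by-symbol to i i i iRR iRR i iRR iRR i i iRR iRR i iRR iRR; joining the 15 pieces gives the next term.

iiiiRRiRRiiRRiRRiiiRRiRRiiRRiRR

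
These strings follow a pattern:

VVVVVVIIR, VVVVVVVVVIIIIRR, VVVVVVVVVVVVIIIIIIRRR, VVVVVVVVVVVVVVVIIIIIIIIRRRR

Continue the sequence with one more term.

Term n consists of 3n+3 V's, followed by 2n I's, followed by n R's (n = 1, 2, …).
For the next term, n = 5, so the run lengths are 18, 10, 5.

VVVVVVVVVVVVVVVVVVIIIIIIIIIIRRRRR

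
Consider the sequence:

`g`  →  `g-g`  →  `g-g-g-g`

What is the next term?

s(k+1) = s(k)·-·s(k) — each term doubles the last with '-' between the halves.
Doubling g-g-g-g with '-' between the halves:

g-g-g-g-g-g-g-g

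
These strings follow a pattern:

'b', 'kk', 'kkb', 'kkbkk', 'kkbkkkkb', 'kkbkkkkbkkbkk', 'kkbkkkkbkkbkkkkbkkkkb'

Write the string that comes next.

From term 3 onward, concatenate the last term with the second-to-last: kk·b = kkb, kkb·kk = kkbkk, …
The next term joins kkbkkkkbkkbkkkkbkkkkb and kkbkkkkbkkbkk.

kkbkkkkbkkbkkkkbkkkkbkkbkkkkbkkbkk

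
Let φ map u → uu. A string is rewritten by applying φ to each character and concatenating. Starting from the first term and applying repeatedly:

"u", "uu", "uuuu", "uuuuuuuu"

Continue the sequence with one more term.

uuuuuuuuuuuuuuuu

Apply φ to uuuuuuuu symbol by symbol: u→uu, u→uu, u→uu, u→uu, u→uu, u→uu, u→uu, u→uu; joined: uu uu uu uu uu uu uu uu.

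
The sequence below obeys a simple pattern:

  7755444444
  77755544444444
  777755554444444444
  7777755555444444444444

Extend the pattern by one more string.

77777755555544444444444444

Each string has the form 7^{n-1} 5^{n-1} 4^{2n}, where the shown terms are n = 3, 4, 5, 6.
For the next term, n = 7, so the run lengths are 6, 6, 14.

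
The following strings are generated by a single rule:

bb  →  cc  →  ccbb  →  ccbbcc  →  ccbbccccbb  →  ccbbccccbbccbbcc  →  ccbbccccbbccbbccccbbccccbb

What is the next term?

ccbbccccbbccbbccccbbccccbbccbbccccbbccbbcc

Each term (from the third on) is the previous term followed by the one before it: term 3 = cc·bb = ccbb.
So term 8 is ccbbccccbbccbbccccbbccccbb·ccbbccccbbccbbcc.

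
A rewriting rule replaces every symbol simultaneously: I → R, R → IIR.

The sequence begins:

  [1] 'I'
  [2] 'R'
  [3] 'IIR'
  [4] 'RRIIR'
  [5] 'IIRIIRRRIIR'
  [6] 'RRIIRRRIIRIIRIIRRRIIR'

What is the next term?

Rewriting the 21 symbols of RRIIRRRIIRIIRIIRRRIIR one by one yields IIR IIR R R IIR IIR IIR R R IIR R R IIR R R IIR IIR IIR R R IIR; concatenated:

IIRIIRRRIIRIIRIIRRRIIRRRIIRRRIIRIIRIIRRRIIR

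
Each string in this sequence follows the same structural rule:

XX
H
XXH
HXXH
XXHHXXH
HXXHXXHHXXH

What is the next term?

XXHHXXHHXXHXXHHXXH

From term 3 onward, concatenate the second-to-last term with the last: XX·H = XXH, H·XXH = HXXH, …
Continuing: XXHHXXH · HXXHXXHHXXH gives term 7.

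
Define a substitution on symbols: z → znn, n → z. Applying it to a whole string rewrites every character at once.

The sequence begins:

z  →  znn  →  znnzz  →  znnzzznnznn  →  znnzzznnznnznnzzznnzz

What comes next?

φ(znnzzznnznnznnzzznnzz) expands symbol-by-symbol to znn z z znn znn znn z z znn z z znn z z znn znn znn z z znn znn; joining the 21 pieces gives the next term.

znnzzznnznnznnzzznnzzznnzzznnznnznnzzznnznn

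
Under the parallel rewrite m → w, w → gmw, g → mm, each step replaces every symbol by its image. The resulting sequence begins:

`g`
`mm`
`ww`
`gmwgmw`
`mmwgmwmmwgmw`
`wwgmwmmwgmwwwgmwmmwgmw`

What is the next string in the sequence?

gmwgmwmmwgmwwwgmwmmwgmwgmwgmwmmwgmwwwgmwmmwgmw

Applying the rule to each of the 22 symbols of wwgmwmmwgmwwwgmwmmwgmw gives the pieces gmw gmw mm w gmw w w gmw mm w gmw gmw gmw mm w gmw w w gmw mm w gmw, which concatenate to the answer.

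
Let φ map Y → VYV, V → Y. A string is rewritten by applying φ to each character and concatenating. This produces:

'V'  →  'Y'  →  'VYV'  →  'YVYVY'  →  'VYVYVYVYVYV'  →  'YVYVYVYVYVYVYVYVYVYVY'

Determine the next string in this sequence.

φ(YVYVYVYVYVYVYVYVYVYVY) expands symbol-by-symbol to VYV Y VYV Y VYV Y VYV Y VYV Y VYV Y VYV Y VYV Y VYV Y VYV Y VYV; joining the 21 pieces gives the next term.

VYVYVYVYVYVYVYVYVYVYVYVYVYVYVYVYVYVYVYVYVYV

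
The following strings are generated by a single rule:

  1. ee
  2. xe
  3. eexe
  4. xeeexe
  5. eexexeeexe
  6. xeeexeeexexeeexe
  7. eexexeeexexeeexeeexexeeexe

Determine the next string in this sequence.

xeeexeeexexeeexeeexexeeexexeeexeeexexeeexe

Each term (from the third on) is the two preceding terms concatenated in order: term 3 = ee·xe = eexe.
So term 8 is xeeexeeexexeeexe·eexexeeexexeeexeeexexeeexe.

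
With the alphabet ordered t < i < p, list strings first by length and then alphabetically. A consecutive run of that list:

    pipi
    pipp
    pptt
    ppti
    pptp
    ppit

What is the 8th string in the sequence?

Continuing the enumeration 2 steps past ppit: ppit → ppii → (answer).

ppip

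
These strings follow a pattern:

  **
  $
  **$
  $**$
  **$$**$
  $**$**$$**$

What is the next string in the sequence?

**$$**$$**$**$$**$

This is a Fibonacci-style word recurrence s(k) = s(k−2)·s(k−1): e.g. **·$ = **$.
So term 7 is **$$**$·$**$**$$**$.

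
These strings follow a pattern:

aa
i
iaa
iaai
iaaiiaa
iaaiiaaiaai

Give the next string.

From term 3 onward, concatenate the last term with the second-to-last: i·aa = iaa, iaa·i = iaai, …
Continuing: iaaiiaaiaai · iaaiiaa gives term 7.

iaaiiaaiaaiiaaiiaa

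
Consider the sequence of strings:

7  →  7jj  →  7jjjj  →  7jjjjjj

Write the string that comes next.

Each term is the previous one with jj appended.
One more step from 7jjjjjj gives the answer.

7jjjjjjjj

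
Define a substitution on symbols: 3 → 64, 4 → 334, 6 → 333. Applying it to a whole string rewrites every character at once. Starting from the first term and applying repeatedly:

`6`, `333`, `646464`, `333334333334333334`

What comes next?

Applying the rule to each of the 18 symbols of 333334333334333334 gives the pieces 64 64 64 64 64 334 64 64 64 64 64 334 64 64 64 64 64 334, which concatenate to the answer.

646464646433464646464643346464646464334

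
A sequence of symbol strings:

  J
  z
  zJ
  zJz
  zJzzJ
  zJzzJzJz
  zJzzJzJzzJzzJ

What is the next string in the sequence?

This is a Fibonacci-style word recurrence s(k) = s(k−1)·s(k−2): e.g. z·J = zJ.
Continuing: zJzzJzJzzJzzJ · zJzzJzJz gives term 8.

zJzzJzJzzJzzJzJzzJzJz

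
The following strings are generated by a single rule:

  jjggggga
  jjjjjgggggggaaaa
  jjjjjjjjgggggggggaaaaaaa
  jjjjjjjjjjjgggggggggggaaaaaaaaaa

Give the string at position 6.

Reading off run lengths: j runs 2, 5, 8, 11; g runs 5, 7, 9, 11; a runs 1, 4, 7, 10 — each is linear in n (n = 1, 2, …).
Setting n = 6 gives 17, 15, 16 characters in each block.

jjjjjjjjjjjjjjjjjgggggggggggggggaaaaaaaaaaaaaaaa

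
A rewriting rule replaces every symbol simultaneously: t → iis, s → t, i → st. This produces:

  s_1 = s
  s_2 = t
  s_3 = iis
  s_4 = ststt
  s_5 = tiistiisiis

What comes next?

Apply φ to tiistiisiis symbol by symbol: t→iis, i→st, i→st, s→t, t→iis, i→st, i→st, s→t, i→st, i→st, s→t; joined: iis st st t iis st st t st st t.

iisststtiisststtststt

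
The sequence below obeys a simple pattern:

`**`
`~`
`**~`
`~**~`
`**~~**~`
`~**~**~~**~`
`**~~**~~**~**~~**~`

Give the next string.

Each term (from the third on) is the two preceding terms concatenated in order: term 3 = **·~ = **~.
So term 8 is ~**~**~~**~·**~~**~~**~**~~**~.

~**~**~~**~**~~**~~**~**~~**~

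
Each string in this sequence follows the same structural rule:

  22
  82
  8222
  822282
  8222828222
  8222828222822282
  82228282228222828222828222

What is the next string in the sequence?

822282822282228282228282228222828222822282

From term 3 onward, concatenate the last term with the second-to-last: 82·22 = 8222, 8222·82 = 822282, …
Continuing: 82228282228222828222828222 · 8222828222822282 gives term 8.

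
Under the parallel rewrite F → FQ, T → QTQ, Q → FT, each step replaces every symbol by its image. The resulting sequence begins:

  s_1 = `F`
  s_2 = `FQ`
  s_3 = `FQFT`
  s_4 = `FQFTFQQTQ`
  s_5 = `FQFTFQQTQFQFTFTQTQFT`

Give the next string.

Applying the rule to each of the 20 symbols of FQFTFQQTQFQFTFTQTQFT gives the pieces FQ FT FQ QTQ FQ FT FT QTQ FT FQ FT FQ QTQ FQ QTQ FT QTQ FT FQ QTQ, which concatenate to the answer.

FQFTFQQTQFQFTFTQTQFTFQFTFQQTQFQQTQFTQTQFTFQQTQ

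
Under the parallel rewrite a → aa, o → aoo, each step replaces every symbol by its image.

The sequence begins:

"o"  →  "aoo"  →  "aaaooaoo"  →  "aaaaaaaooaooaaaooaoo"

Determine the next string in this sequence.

Applying the rule to each of the 20 symbols of aaaaaaaooaooaaaooaoo gives the pieces aa aa aa aa aa aa aa aoo aoo aa aoo aoo aa aa aa aoo aoo aa aoo aoo, which concatenate to the answer.

aaaaaaaaaaaaaaaooaooaaaooaooaaaaaaaooaooaaaooaoo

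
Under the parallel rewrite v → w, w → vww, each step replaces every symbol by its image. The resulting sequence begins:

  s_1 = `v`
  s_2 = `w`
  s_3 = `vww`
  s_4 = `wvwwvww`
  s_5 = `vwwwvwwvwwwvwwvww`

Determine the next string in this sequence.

Applying the rule to each of the 17 symbols of vwwwvwwvwwwvwwvww gives the pieces w vww vww vww w vww vww w vww vww vww w vww vww w vww vww, which concatenate to the answer.

wvwwvwwvwwwvwwvwwwvwwvwwvwwwvwwvwwwvwwvww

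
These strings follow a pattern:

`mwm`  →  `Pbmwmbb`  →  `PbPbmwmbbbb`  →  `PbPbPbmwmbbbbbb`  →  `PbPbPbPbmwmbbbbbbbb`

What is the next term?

s(k+1) = Pb·s(k)·bb, so each term gains Pb as a prefix and bb as a suffix.
Applying this once more to PbPbPbPbmwmbbbbbbbb:

PbPbPbPbPbmwmbbbbbbbbbb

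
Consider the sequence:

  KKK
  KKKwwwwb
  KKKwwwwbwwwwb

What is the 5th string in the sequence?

Every step adds wwwwb to the end: s(k+1) = s(k)·wwwwb.
From KKKwwwwbwwwwb, 2 further steps: KKKwwwwbwwwwb → KKKwwwwbwwwwbwwwwb → (answer).

KKKwwwwbwwwwbwwwwbwwwwb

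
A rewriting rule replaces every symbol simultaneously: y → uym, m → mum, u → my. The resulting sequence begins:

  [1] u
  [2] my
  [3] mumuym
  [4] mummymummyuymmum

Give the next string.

φ(mummymummyuymmum) expands symbol-by-symbol to mum my mum mum uym mum my mum mum uym my uym mum mum my mum; joining the 16 pieces gives the next term.

mummymummumuymmummymummumuymmyuymmummummymum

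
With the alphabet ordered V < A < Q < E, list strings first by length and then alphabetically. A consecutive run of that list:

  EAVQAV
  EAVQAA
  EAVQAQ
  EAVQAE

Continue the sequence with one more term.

EAVQQV

Treat EAVQAE as a base-4 numeral over the given alphabet and add one, carrying through any trailing E's.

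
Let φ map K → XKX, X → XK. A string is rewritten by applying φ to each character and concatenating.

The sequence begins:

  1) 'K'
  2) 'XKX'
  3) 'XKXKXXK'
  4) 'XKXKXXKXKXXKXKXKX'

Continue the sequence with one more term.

Applying the rule to each of the 17 symbols of XKXKXXKXKXXKXKXKX gives the pieces XK XKX XK XKX XK XK XKX XK XKX XK XK XKX XK XKX XK XKX XK, which concatenate to the answer.

XKXKXXKXKXXKXKXKXXKXKXXKXKXKXXKXKXXKXKXXK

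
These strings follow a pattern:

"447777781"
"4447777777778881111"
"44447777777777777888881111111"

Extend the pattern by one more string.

Reading off run lengths: 4 runs 2, 3, 4; 7 runs 5, 9, 13; 8 runs 1, 3, 5; 1 runs 1, 4, 7 — each is linear in n (n = 1, 2, …).
At n = 4 the blocks have lengths 5, 17, 7, 10.

444447777777777777777788888881111111111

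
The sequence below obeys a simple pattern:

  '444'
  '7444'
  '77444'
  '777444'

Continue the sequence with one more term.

Each term is the previous one with 7 prepended.
So the next term is 7·777444.

7777444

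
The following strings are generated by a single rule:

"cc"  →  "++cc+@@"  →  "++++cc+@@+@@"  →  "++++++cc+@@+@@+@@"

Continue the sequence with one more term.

Every step adds ++ to the front and +@@ to the end of the previous string.
One more step from ++++++cc+@@+@@+@@ gives the answer.

++++++++cc+@@+@@+@@+@@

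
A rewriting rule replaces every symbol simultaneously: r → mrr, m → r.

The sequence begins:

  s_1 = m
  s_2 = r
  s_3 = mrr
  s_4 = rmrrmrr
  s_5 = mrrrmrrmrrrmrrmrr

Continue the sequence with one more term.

φ(mrrrmrrmrrrmrrmrr) expands symbol-by-symbol to r mrr mrr mrr r mrr mrr r mrr mrr mrr r mrr mrr r mrr mrr; joining the 17 pieces gives the next term.

rmrrmrrmrrrmrrmrrrmrrmrrmrrrmrrmrrrmrrmrr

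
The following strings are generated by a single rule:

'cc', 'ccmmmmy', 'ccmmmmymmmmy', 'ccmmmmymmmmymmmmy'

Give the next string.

Each term is the previous one with mmmmy appended.
Applying this once more to ccmmmmymmmmymmmmy:

ccmmmmymmmmymmmmymmmmy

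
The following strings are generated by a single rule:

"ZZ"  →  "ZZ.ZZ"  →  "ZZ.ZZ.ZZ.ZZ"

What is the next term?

s(k+1) = s(k)·.·s(k) — each term doubles the last with '.' between the halves.
One more doubling of ZZ.ZZ.ZZ.ZZ gives the answer.

ZZ.ZZ.ZZ.ZZ.ZZ.ZZ.ZZ.ZZ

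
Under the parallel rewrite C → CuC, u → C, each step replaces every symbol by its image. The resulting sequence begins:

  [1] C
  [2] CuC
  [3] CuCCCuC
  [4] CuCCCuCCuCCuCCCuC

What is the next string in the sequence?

CuCCCuCCuCCuCCCuCCuCCCuCCuCCCuCCuCCuCCCuC

Replace each of the 17 characters of CuCCCuCCuCCuCCCuC in place — CuC C CuC CuC CuC C CuC CuC C CuC CuC C CuC CuC CuC C CuC — and concatenate.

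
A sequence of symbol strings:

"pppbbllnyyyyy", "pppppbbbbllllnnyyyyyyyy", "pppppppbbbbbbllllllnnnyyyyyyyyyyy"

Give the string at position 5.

pppppppppppbbbbbbbbbbllllllllllnnnnnyyyyyyyyyyyyyyyyy

Term n consists of 2n+1 p's, followed by 2n b's, followed by 2n l's, followed by n n's, followed by 3n+2 y's (n = 1, 2, …).
Setting n = 5 gives 11, 10, 10, 5, 17 characters in each block.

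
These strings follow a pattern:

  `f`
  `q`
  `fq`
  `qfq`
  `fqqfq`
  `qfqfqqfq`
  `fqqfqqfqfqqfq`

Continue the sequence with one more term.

This is a Fibonacci-style word recurrence s(k) = s(k−2)·s(k−1): e.g. f·q = fq.
The next term joins qfqfqqfq and fqqfqqfqfqqfq.

qfqfqqfqfqqfqqfqfqqfq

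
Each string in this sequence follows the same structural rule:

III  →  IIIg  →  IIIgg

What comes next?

The strings grow by a fixed suffix g each time.
Applying this once more to IIIgg:

IIIggg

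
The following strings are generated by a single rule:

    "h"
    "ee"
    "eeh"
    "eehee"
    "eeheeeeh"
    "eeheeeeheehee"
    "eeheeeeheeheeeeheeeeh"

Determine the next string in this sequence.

This is a Fibonacci-style word recurrence s(k) = s(k−1)·s(k−2): e.g. ee·h = eeh.
Continuing: eeheeeeheeheeeeheeeeh · eeheeeeheehee gives term 8.

eeheeeeheeheeeeheeeeheeheeeeheehee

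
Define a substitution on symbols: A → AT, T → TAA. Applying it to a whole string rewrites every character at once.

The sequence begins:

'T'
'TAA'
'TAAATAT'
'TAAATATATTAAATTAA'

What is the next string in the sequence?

TAAATATATTAAATTAAATTAATAAATATATTAATAAATAT

Applying the rule to each of the 17 symbols of TAAATATATTAAATTAA gives the pieces TAA AT AT AT TAA AT TAA AT TAA TAA AT AT AT TAA TAA AT AT, which concatenate to the answer.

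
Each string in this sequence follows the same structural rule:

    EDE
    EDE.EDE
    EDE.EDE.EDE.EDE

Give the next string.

s(k+1) = s(k)·.·s(k) — each term doubles the last with '.' between the halves.
Doubling EDE.EDE.EDE.EDE with '.' between the halves:

EDE.EDE.EDE.EDE.EDE.EDE.EDE.EDE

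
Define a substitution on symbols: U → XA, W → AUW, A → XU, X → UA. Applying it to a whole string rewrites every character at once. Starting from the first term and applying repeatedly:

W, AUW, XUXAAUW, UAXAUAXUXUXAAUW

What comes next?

Rewriting the 15 symbols of UAXAUAXUXUXAAUW one by one yields XA XU UA XU XA XU UA XA UA XA UA XU XU XA AUW; concatenated:

XAXUUAXUXAXUUAXAUAXAUAXUXUXAAUW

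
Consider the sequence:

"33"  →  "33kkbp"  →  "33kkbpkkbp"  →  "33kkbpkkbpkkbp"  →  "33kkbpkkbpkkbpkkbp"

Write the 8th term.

Each term is the previous one with kkbp appended.
From 33kkbpkkbpkkbpkkbp, 3 further steps: 33kkbpkkbpkkbpkkbp → 33kkbpkkbpkkbpkkbpkkbp → 33kkbpkkbpkkbpkkbpkkbpkkbp → (answer).

33kkbpkkbpkkbpkkbpkkbpkkbpkkbp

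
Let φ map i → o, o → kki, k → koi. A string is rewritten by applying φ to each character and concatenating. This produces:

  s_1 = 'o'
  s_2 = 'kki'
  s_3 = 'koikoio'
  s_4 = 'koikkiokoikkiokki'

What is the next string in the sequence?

Replace each of the 17 characters of koikkiokoikkiokki in place — koi kki o koi koi o kki koi kki o koi koi o kki koi koi o — and concatenate.

koikkiokoikoiokkikoikkiokoikoiokkikoikoio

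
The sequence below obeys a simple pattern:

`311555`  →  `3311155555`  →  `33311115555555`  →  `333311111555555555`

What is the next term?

Reading off run lengths: 3 runs 1, 2, 3, 4; 1 runs 2, 3, 4, 5; 5 runs 3, 5, 7, 9 — each is linear in n, where the shown terms are n = 2, 3, 4, 5.
For the next term, n = 6, so the run lengths are 5, 6, 11.

3333311111155555555555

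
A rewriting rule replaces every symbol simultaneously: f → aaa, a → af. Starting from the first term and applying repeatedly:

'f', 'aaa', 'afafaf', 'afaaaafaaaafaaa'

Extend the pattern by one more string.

φ(afaaaafaaaafaaa) expands symbol-by-symbol to af aaa af af af af aaa af af af af aaa af af af; joining the 15 pieces gives the next term.

afaaaafafafafaaaafafafafaaaafafaf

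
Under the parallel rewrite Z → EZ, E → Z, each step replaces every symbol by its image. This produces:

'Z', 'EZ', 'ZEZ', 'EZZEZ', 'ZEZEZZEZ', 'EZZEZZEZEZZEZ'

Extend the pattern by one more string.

Applying the rule to each of the 13 symbols of EZZEZZEZEZZEZ gives the pieces Z EZ EZ Z EZ EZ Z EZ Z EZ EZ Z EZ, which concatenate to the answer.

ZEZEZZEZEZZEZZEZEZZEZ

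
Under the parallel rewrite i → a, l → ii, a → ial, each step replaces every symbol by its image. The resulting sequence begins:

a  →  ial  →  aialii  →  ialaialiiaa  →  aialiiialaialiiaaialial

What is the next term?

Rewriting the 23 symbols of aialiiialaialiiaaialial one by one yields ial a ial ii a a a ial ii ial a ial ii a a ial ial a ial ii a ial ii; concatenated:

ialaialiiaaaialiiialaialiiaaialialaialiiaialii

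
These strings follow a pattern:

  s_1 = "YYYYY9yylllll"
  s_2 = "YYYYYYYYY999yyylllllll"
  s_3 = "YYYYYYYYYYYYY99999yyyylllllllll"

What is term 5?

YYYYYYYYYYYYYYYYYYYYY999999999yyyyyylllllllllllll

Reading off run lengths: Y runs 5, 9, 13; 9 runs 1, 3, 5; y runs 2, 3, 4; l runs 5, 7, 9 — each is linear in n (n = 1, 2, …).
Setting n = 5 gives 21, 9, 6, 13 characters in each block.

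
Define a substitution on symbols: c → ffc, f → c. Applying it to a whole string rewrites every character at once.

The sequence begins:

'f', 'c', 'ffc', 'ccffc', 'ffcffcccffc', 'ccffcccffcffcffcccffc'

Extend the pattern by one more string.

ffcffcccffcffcffcccffcccffcccffcffcffcccffc

Replace each of the 21 characters of ccffcccffcffcffcccffc in place — ffc ffc c c ffc ffc ffc c c ffc c c ffc c c ffc ffc ffc c c ffc — and concatenate.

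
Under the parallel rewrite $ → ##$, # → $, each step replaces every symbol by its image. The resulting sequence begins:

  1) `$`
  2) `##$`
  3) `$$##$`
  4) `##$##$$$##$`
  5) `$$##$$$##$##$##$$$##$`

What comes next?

##$##$$$##$##$##$$$##$$$##$$$##$##$##$$$##$

Replace each of the 21 characters of $$##$$$##$##$##$$$##$ in place — ##$ ##$ $ $ ##$ ##$ ##$ $ $ ##$ $ $ ##$ $ $ ##$ ##$ ##$ $ $ ##$ — and concatenate.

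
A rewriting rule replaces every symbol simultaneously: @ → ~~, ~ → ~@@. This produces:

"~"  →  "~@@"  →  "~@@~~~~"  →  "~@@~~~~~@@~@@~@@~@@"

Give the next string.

Applying the rule to each of the 19 symbols of ~@@~~~~~@@~@@~@@~@@ gives the pieces ~@@ ~~ ~~ ~@@ ~@@ ~@@ ~@@ ~@@ ~~ ~~ ~@@ ~~ ~~ ~@@ ~~ ~~ ~@@ ~~ ~~, which concatenate to the answer.

~@@~~~~~@@~@@~@@~@@~@@~~~~~@@~~~~~@@~~~~~@@~~~~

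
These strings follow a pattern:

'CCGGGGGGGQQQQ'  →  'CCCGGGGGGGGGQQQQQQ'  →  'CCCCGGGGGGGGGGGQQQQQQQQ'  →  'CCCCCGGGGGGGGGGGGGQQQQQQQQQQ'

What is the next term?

CCCCCCGGGGGGGGGGGGGGGQQQQQQQQQQQQ

The n-th term is n-1 C's then 2n+1 G's then 2n-2 Q's, where the shown terms are n = 3, 4, 5, 6.
For the next term, n = 7, so the run lengths are 6, 15, 12.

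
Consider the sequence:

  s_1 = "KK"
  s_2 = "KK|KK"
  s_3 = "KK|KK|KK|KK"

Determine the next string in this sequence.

Every step duplicates the string with '|' between the halves.
Doubling KK|KK|KK|KK with '|' between the halves:

KK|KK|KK|KK|KK|KK|KK|KK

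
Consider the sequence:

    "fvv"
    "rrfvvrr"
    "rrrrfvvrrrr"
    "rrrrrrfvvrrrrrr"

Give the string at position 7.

rrrrrrrrrrrrfvvrrrrrrrrrrrr

Each term wraps the previous one in rr on the left and rr on the right.
From rrrrrrfvvrrrrrr, 3 further steps: rrrrrrfvvrrrrrr → rrrrrrrrfvvrrrrrrrr → rrrrrrrrrrfvvrrrrrrrrrr → (answer).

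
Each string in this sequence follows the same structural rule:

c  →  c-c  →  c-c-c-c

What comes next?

Every step duplicates the string with '-' between the halves.
So the next term is two copies of c-c-c-c with '-' between the halves.

c-c-c-c-c-c-c-c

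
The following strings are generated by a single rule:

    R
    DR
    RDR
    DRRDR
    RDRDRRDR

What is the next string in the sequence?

This is a Fibonacci-style word recurrence s(k) = s(k−2)·s(k−1): e.g. R·DR = RDR.
The next term joins DRRDR and RDRDRRDR.

DRRDRRDRDRRDR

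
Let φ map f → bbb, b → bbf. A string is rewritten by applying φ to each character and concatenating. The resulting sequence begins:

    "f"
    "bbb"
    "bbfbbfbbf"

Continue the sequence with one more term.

Apply φ to bbfbbfbbf symbol by symbol: b→bbf, b→bbf, f→bbb, b→bbf, b→bbf, f→bbb, b→bbf, b→bbf, f→bbb; joined: bbf bbf bbb bbf bbf bbb bbf bbf bbb.

bbfbbfbbbbbfbbfbbbbbfbbfbbb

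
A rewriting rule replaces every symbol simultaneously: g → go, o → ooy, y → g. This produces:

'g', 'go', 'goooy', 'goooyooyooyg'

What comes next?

Expanding goooyooyooyg: g→go, o→ooy, o→ooy, o→ooy, y→g, o→ooy, o→ooy, y→g, o→ooy, o→ooy, y→g, g→go. Concatenated: go ooy ooy ooy g ooy ooy g ooy ooy g go.

goooyooyooygooyooygooyooyggo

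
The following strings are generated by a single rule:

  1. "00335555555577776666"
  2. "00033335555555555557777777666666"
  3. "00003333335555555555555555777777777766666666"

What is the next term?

00000333333335555555555555555555577777777777776666666666

The n-th term is n 0's then 2n-2 3's then 4n 5's then 3n-2 7's then 2n 6's, where the shown terms are n = 2, 3, 4.
At n = 5 the blocks have lengths 5, 8, 20, 13, 10.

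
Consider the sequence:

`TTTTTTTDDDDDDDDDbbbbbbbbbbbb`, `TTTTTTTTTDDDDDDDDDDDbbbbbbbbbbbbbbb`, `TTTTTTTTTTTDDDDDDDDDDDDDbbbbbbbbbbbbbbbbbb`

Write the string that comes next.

The n-th term is 2n+1 T's then 2n+3 D's then 3n+3 b's, where the shown terms are n = 3, 4, 5.
At n = 6 the blocks have lengths 13, 15, 21.

TTTTTTTTTTTTTDDDDDDDDDDDDDDDbbbbbbbbbbbbbbbbbbbbb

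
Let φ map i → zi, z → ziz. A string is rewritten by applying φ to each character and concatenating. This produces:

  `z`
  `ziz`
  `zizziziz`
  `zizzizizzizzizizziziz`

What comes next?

φ(zizzizizzizzizizziziz) expands symbol-by-symbol to ziz zi ziz ziz zi ziz zi ziz ziz zi ziz ziz zi ziz zi ziz ziz zi ziz zi ziz; joining the 21 pieces gives the next term.

zizzizizzizzizizzizizzizzizizzizzizizzizizzizzizizziziz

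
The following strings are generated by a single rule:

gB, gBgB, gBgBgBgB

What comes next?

s(k+1) = s(k)·s(k) — each term doubles the last.
Doubling gBgBgBgB:

gBgBgBgBgBgBgBgB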